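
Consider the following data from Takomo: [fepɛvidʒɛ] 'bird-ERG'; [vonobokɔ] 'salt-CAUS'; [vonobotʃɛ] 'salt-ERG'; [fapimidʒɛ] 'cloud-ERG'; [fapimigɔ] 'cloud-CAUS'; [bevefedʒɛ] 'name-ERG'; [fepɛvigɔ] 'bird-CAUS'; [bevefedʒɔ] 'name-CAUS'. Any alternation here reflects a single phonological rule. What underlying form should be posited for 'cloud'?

/fapimig/

'cloud' shows [dʒ] ~ [g] at the end of the stem ([fapimidʒɛ] vs [fapimigɔ]).
Compare 'name', with invariant [dʒ] in [bevefedʒɛ] and [bevefedʒɔ]: an analysis with underlying /dʒ/ and a rule producing [g] before the CAUS suffix would wrongly predict alternation here too.
Therefore /g/ is basic and [dʒ] is derived by palatalization before a front vowel (/k/ and /g/ become palato-alveolar [tʃ] and [dʒ] before a front vowel).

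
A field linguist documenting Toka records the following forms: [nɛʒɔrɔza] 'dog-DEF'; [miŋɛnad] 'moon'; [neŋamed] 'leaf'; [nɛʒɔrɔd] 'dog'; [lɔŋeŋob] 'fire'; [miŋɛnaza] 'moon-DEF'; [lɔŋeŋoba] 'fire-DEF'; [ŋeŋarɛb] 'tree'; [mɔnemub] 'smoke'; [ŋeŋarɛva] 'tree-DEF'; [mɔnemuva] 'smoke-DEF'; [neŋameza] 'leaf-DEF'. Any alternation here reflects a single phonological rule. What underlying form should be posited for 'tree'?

The stem for 'tree' ends in [v] in [ŋeŋarɛva] but [b] in [ŋeŋarɛb].
Compare 'fire', with invariant [b] in [lɔŋeŋoba] and [lɔŋeŋob]: an analysis with underlying /b/ and a rule producing [v] before the DEF suffix would wrongly predict alternation here too.
Therefore /v/ is basic and [b] is derived by word-final hardening (voiced fricatives become stops word-finally).

/ŋeŋarɛv/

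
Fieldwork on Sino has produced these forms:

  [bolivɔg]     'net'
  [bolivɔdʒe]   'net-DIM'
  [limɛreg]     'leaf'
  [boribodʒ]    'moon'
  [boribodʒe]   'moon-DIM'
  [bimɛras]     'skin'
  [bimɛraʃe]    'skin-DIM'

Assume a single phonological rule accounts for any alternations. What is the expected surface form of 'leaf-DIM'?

[limɛredʒe]

The stem for 'net' ends in [g] in [bolivɔg] but [dʒ] in [bolivɔdʒe].
But 'moon' keeps [dʒ] in both environments ([boribodʒ], [boribodʒe]), so there is no rule changing /dʒ/ to [g] in isolation.
Therefore /g/ is basic and [dʒ] is derived by palatalization before a front vowel (/g/ and /s/ become palato-alveolar [dʒ] and [ʃ] before a front vowel).
The one attested form of 'leaf', [limɛreg], shows underlying /limɛreg/. Applying the same rule before a front vowel gives [limɛredʒe].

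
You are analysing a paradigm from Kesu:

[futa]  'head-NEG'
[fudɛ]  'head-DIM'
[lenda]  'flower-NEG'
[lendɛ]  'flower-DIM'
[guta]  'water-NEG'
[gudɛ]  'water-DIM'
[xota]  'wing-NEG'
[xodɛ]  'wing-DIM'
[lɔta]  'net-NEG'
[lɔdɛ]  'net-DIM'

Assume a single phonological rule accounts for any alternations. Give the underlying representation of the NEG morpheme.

The NEG suffix surfaces as [-da] and [-ta], depending on the final segment of the stem.
The DIM suffix, which begins with [d], is invariant after every stem; so [d] is not altered by any rule here.
So the underlying form is /-ta/, and voiceless stops become voiced after a nasal.

/-ta/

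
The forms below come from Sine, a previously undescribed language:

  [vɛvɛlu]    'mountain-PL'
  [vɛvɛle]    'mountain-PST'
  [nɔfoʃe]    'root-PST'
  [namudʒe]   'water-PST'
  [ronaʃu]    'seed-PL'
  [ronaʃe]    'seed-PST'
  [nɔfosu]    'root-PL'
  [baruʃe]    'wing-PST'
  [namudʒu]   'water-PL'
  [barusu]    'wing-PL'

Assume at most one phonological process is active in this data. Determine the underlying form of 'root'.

/nɔfos/

The stem for 'root' ends in [ʃ] in [nɔfoʃe] but [s] in [nɔfosu].
But 'seed' keeps [ʃ] in both environments ([ronaʃe], [ronaʃu]), so there is no rule changing /ʃ/ to [s] before the PL suffix.
Therefore /s/ is basic and [ʃ] is derived by palatalization before a front vowel (/s/ becomes palato-alveolar [ʃ] before a front vowel).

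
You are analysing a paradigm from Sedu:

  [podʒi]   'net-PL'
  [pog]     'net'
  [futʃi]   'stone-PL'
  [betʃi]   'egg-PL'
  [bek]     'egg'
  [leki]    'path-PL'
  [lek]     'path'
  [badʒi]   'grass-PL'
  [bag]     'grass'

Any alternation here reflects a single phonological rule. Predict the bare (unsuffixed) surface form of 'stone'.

The stem for 'egg' ends in [tʃ] in [betʃi] but [k] in [bek].
But 'path' keeps [k] in both environments ([leki], [lek]), so there is no rule changing /k/ to [tʃ] before the PL suffix.
So /tʃ/ is underlying, and a rule of depalatalization — palato-alveolar /tʃ/ and /dʒ/ become [k] and [g] when no front vowel follows — gives [k].
The one attested form of 'stone', [futʃi], shows underlying /futʃ/. Applying the same rule when no front vowel follows gives [fuk].

[fuk]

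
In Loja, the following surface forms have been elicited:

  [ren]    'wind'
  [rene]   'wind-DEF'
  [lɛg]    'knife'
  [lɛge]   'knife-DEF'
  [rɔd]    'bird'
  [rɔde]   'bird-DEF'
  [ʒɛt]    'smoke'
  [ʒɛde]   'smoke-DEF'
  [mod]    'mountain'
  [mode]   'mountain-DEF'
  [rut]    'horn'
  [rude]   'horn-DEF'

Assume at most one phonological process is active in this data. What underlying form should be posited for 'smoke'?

/ʒɛt/

'smoke' shows [t] ~ [d] at the end of the stem ([ʒɛt] vs [ʒɛde]).
If /d/ were underlying and a rule turned it into [t] in isolation, 'mountain' would also alternate; but it has [d] in both [mod] and [mode].
The underlying segment must be /t/; voiceless stops become voiced between vowels, yielding [d] there.
The underlying form of 'smoke' is therefore /ʒɛt/.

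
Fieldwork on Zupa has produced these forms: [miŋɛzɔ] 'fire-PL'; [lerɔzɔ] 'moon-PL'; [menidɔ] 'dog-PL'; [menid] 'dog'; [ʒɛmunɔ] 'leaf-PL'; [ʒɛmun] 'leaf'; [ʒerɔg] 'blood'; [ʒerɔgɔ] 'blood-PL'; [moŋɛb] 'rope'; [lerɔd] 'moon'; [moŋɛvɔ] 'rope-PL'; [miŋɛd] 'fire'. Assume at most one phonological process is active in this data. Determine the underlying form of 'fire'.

/miŋɛz/

The root 'fire' surfaces as [miŋɛzɔ] and [miŋɛd], with a stem-final [z] ~ [d] alternation.
But 'dog' keeps [d] in both environments ([menidɔ], [menid]), so there is no rule changing /d/ to [z] before the PL suffix.
The underlying segment must be /z/; voiced fricatives become stops word-finally, yielding [d] there.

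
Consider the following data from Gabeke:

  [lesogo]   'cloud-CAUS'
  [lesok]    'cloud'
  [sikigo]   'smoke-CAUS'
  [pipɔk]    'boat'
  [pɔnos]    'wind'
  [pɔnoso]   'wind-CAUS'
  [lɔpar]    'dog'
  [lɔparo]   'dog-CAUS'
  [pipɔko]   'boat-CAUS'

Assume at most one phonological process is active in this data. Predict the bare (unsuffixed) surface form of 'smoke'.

The root 'cloud' surfaces as [lesogo] and [lesok], with a stem-final [g] ~ [k] alternation.
Compare 'boat', with invariant [k] in [pipɔko] and [pipɔk]: an analysis with underlying /k/ and a rule producing [g] before the CAUS suffix would wrongly predict alternation here too.
Therefore /g/ is basic and [k] is derived by word-final obstruent devoicing (voiced obstruents become voiceless word-finally).
From [sikigo] the stem 'smoke' is /sikig/; word-finally this yields [sikik].

[sikik]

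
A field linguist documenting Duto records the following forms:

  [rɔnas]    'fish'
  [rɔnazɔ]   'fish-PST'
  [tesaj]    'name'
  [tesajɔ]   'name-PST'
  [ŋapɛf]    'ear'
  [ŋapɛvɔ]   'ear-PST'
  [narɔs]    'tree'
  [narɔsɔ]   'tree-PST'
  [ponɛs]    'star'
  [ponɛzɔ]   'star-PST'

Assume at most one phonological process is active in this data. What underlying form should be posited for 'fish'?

/rɔnaz/

The stem for 'fish' ends in [s] in [rɔnas] but [z] in [rɔnazɔ].
But 'tree' keeps [s] in both environments ([narɔs], [narɔsɔ]), so there is no rule changing /s/ to [z] before the PST suffix.
The alternation reflects word-final obstruent devoicing: voiced obstruents become voiceless word-finally. /z/ is underlying.
So 'fish' = /rɔnaz/.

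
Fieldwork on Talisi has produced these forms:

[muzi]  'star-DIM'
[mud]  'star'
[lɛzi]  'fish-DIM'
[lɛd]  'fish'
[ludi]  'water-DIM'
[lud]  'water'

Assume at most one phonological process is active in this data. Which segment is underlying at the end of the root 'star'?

'star' shows [z] ~ [d] at the end of the stem ([muzi] vs [mud]).
If /d/ were underlying and a rule turned it into [z] before the DIM suffix, 'water' would also alternate; but it has [d] in both [ludi] and [lud].
So /z/ is underlying, and a rule of word-final hardening — voiced fricatives become stops word-finally — gives [d].

/z/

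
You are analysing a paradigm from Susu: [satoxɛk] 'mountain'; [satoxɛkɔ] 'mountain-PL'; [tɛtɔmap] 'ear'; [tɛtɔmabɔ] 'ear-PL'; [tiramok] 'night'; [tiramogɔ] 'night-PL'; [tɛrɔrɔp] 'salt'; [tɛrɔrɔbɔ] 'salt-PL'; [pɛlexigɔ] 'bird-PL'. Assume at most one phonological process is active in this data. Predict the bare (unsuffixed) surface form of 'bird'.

[pɛlexik]

In [tiramok] and [tiramogɔ] the final segment of 'night' alternates: [k] ~ [g].
The stem 'mountain' ([satoxɛk], [satoxɛkɔ]) shows [k] unchanged in both environments, so [k] cannot be basic with [g] derived before the PL suffix.
So /g/ is underlying, and a rule of word-final obstruent devoicing — voiced obstruents become voiceless word-finally — gives [k].
The one attested form of 'bird', [pɛlexigɔ], shows underlying /pɛlexig/. Applying the same rule word-finally gives [pɛlexik].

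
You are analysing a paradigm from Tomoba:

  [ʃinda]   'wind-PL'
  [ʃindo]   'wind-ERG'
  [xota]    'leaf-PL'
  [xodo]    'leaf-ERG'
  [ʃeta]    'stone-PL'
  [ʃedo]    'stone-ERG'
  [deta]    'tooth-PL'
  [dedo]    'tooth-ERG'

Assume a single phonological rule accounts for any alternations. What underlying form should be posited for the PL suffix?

/-ta/

The PL morpheme has two allomorphs, [-da] and [-ta].
By contrast the ERG suffix keeps its initial [d] throughout — that segment must be underlying.
The PL suffix is therefore /-ta/ underlyingly, with post-nasal voicing: voiceless stops become voiced after a nasal.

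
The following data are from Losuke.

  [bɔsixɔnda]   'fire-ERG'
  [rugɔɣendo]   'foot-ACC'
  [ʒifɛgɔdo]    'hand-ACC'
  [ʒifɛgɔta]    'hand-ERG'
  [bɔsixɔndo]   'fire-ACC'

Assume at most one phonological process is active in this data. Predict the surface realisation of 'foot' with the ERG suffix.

The ERG morpheme has two allomorphs, [-da] and [-ta].
By contrast the ACC suffix keeps its initial [d] throughout — that segment must be underlying.
So the underlying form is /-ta/, and voiceless stops become voiced after a nasal.
After 'foot', which ends in a nasal, the suffix surfaces as [-da], giving [rugɔɣenda].

[rugɔɣenda]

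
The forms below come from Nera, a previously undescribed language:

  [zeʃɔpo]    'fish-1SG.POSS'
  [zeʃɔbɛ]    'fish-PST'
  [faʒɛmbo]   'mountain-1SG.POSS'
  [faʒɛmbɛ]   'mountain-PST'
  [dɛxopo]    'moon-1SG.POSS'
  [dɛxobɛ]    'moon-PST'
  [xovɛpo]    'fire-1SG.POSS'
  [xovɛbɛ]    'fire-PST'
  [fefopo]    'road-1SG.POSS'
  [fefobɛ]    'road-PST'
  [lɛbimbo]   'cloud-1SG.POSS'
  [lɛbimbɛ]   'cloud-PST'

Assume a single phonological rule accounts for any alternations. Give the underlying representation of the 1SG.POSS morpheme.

/-po/

The 1SG.POSS morpheme has two allomorphs, [-bo] and [-po].
The PST suffix, which begins with [b], is invariant after every stem; so [b] is not altered by any rule here.
So the underlying form is /-po/, and voiceless stops become voiced after a nasal.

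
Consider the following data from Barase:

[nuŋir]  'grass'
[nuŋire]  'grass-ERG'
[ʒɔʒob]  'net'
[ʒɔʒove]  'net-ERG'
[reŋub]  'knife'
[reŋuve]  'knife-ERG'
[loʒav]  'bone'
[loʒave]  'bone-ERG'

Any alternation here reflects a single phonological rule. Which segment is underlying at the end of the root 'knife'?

/b/

The stem for 'knife' ends in [b] in [reŋub] but [v] in [reŋuve].
If /v/ were underlying and a rule turned it into [b] in isolation, 'bone' would also alternate; but it has [v] in both [loʒav] and [loʒave].
So /b/ is underlying, and a rule of intervocalic spirantization — voiced stops become fricatives between vowels — gives [v].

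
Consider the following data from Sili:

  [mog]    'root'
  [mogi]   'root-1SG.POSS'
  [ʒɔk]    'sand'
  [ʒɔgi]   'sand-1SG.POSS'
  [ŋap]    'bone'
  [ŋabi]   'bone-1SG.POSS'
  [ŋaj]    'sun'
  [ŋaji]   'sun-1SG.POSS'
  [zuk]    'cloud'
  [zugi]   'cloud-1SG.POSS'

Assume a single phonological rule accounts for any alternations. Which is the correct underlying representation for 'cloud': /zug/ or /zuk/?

'cloud' shows [k] ~ [g] at the end of the stem ([zuk] vs [zugi]).
The stem 'root' ([mog], [mogi]) shows [g] unchanged in both environments, so [g] cannot be basic with [k] derived in isolation.
Therefore /k/ is basic and [g] is derived by intervocalic voicing (voiceless stops become voiced between vowels).

/zuk/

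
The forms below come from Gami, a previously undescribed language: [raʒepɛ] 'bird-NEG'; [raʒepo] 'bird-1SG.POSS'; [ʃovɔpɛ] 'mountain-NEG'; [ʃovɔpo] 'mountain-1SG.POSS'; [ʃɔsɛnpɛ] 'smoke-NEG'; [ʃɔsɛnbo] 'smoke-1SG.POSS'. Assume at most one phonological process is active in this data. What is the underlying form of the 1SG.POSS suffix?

The 1SG.POSS suffix surfaces as [-bo] and [-po], depending on the final segment of the stem.
By contrast the NEG suffix keeps its initial [p] throughout — that segment must be underlying.
So the underlying form is /-bo/, and voiced stops become voiceless after a vowel.

/-bo/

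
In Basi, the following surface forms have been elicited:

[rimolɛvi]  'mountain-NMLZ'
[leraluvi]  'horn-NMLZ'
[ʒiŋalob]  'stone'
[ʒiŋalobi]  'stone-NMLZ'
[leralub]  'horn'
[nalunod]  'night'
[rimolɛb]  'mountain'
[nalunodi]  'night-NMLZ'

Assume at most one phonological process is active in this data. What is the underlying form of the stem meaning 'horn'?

/leraluv/

In [leraluvi] and [leralub] the final segment of 'horn' alternates: [v] ~ [b].
But 'stone' keeps [b] in both environments ([ʒiŋalobi], [ʒiŋalob]), so there is no rule changing /b/ to [v] before the NMLZ suffix.
Therefore /v/ is basic and [b] is derived by word-final hardening (voiced fricatives become stops word-finally).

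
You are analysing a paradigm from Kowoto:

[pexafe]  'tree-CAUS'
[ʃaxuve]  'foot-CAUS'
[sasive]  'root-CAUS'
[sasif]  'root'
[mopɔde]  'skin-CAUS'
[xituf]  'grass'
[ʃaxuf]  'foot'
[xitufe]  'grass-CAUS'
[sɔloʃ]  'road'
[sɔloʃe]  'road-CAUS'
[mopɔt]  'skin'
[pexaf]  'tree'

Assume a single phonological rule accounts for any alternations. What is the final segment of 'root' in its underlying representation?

/v/

'root' shows [f] ~ [v] at the end of the stem ([sasif] vs [sasive]).
If /f/ were underlying and a rule turned it into [v] before the CAUS suffix, 'grass' would also alternate; but it has [f] in both [xituf] and [xitufe].
So /v/ is underlying, and a rule of word-final obstruent devoicing — voiced obstruents become voiceless word-finally — gives [f].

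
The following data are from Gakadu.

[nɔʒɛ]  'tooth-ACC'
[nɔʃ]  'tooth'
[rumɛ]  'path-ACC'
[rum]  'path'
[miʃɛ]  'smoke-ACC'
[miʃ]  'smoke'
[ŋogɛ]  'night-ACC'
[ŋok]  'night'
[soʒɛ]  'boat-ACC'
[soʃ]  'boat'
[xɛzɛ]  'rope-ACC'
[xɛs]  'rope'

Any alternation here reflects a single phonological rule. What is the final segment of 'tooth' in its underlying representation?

/ʒ/

The root 'tooth' surfaces as [nɔʒɛ] and [nɔʃ], with a stem-final [ʒ] ~ [ʃ] alternation.
Compare 'smoke', with invariant [ʃ] in [miʃɛ] and [miʃ]: an analysis with underlying /ʃ/ and a rule producing [ʒ] before the ACC suffix would wrongly predict alternation here too.
The alternation reflects word-final obstruent devoicing: voiced obstruents become voiceless word-finally. /ʒ/ is underlying.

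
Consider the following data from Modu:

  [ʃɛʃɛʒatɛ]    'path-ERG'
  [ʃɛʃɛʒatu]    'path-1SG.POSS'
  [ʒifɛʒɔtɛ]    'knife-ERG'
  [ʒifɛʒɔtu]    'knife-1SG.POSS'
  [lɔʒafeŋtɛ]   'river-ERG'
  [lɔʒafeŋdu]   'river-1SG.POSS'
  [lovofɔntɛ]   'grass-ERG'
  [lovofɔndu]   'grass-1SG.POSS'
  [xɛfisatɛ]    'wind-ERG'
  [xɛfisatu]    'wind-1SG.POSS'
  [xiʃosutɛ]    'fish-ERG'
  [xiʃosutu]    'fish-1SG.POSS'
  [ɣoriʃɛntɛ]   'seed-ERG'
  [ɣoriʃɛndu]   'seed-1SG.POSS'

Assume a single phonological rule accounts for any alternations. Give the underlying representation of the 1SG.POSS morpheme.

/-du/

The 1SG.POSS suffix surfaces as [-du] and [-tu], depending on the final segment of the stem.
The ERG suffix, which begins with [t], is invariant after every stem; so [t] is not altered by any rule here.
So the underlying form is /-du/, and voiced stops become voiceless after a vowel.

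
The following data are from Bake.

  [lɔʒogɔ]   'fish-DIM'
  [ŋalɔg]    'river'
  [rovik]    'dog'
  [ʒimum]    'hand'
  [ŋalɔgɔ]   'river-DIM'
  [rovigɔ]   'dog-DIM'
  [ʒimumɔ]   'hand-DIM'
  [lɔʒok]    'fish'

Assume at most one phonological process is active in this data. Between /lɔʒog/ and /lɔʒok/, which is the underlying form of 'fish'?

/lɔʒok/

'fish' shows [g] ~ [k] at the end of the stem ([lɔʒogɔ] vs [lɔʒok]).
But 'river' keeps [g] in both environments ([ŋalɔgɔ], [ŋalɔg]), so there is no rule changing /g/ to [k] in isolation.
The underlying segment must be /k/; voiceless stops become voiced between vowels, yielding [g] there.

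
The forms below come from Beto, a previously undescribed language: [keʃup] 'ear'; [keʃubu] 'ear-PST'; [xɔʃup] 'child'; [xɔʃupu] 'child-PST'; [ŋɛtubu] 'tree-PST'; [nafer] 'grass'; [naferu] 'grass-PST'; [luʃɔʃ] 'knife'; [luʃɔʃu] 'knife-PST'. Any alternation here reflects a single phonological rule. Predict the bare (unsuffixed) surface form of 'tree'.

[ŋɛtup]

'ear' shows [p] ~ [b] at the end of the stem ([keʃup] vs [keʃubu]).
But 'child' keeps [p] in both environments ([xɔʃup], [xɔʃupu]), so there is no rule changing /p/ to [b] before the PST suffix.
So /b/ is underlying, and a rule of word-final obstruent devoicing — voiced obstruents become voiceless word-finally — gives [p].
From [ŋɛtubu] the stem 'tree' is /ŋɛtub/; word-finally this yields [ŋɛtup].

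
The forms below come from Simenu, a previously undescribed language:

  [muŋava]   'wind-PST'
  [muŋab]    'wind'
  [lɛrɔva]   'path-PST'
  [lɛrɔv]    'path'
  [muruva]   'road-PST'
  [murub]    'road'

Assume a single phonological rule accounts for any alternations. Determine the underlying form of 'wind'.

/muŋab/

The stem for 'wind' ends in [v] in [muŋava] but [b] in [muŋab].
The stem 'path' ([lɛrɔva], [lɛrɔv]) shows [v] unchanged in both environments, so [v] cannot be basic with [b] derived in isolation.
The alternation reflects intervocalic spirantization: voiced stops become fricatives between vowels. /b/ is underlying.
So 'wind' = /muŋab/.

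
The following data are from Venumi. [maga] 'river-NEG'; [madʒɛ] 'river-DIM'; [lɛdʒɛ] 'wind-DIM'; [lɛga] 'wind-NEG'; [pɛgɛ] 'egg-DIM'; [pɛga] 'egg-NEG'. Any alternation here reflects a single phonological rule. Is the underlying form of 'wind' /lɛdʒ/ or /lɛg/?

/lɛdʒ/

'wind' shows [g] ~ [dʒ] at the end of the stem ([lɛga] vs [lɛdʒɛ]).
The stem 'egg' ([pɛga], [pɛgɛ]) shows [g] unchanged in both environments, so [g] cannot be basic with [dʒ] derived before the DIM suffix.
Therefore /dʒ/ is basic and [g] is derived by depalatalization (palato-alveolar /dʒ/ becomes [g] when no front vowel follows).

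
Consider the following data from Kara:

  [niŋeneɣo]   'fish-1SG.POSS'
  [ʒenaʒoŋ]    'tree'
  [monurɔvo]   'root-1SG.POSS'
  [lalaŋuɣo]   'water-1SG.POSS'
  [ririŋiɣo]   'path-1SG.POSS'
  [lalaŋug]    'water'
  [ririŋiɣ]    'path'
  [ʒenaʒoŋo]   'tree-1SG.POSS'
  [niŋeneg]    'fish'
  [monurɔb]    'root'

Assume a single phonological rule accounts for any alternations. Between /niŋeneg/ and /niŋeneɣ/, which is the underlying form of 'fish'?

/niŋeneg/

The stem for 'fish' ends in [ɣ] in [niŋeneɣo] but [g] in [niŋeneg].
But 'path' keeps [ɣ] in both environments ([ririŋiɣo], [ririŋiɣ]), so there is no rule changing /ɣ/ to [g] in isolation.
The underlying segment must be /g/; voiced stops become fricatives between vowels, yielding [ɣ] there.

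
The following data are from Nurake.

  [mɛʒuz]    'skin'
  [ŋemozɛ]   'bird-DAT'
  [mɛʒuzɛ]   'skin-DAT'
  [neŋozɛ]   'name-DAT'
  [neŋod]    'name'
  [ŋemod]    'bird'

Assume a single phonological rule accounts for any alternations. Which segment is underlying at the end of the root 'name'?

The stem for 'name' ends in [d] in [neŋod] but [z] in [neŋozɛ].
If /z/ were underlying and a rule turned it into [d] in isolation, 'skin' would also alternate; but it has [z] in both [mɛʒuz] and [mɛʒuzɛ].
The underlying segment must be /d/; voiced stops become fricatives between vowels, yielding [z] there.

/d/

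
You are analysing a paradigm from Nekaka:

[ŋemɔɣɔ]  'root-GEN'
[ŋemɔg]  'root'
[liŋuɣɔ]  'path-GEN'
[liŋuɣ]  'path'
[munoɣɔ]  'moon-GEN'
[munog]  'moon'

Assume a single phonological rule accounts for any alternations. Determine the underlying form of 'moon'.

/munog/

The root 'moon' surfaces as [munoɣɔ] and [munog], with a stem-final [ɣ] ~ [g] alternation.
Compare 'path', with invariant [ɣ] in [liŋuɣɔ] and [liŋuɣ]: an analysis with underlying /ɣ/ and a rule producing [g] in isolation would wrongly predict alternation here too.
The underlying segment must be /g/; voiced stops become fricatives between vowels, yielding [ɣ] there.
So 'moon' = /munog/.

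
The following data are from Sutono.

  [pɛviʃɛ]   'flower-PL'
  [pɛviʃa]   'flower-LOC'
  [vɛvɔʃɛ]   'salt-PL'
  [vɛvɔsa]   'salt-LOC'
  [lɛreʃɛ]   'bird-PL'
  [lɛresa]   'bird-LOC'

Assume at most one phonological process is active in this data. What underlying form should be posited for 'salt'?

The stem for 'salt' ends in [ʃ] in [vɛvɔʃɛ] but [s] in [vɛvɔsa].
If /ʃ/ were underlying and a rule turned it into [s] before the LOC suffix, 'flower' would also alternate; but it has [ʃ] in both [pɛviʃɛ] and [pɛviʃa].
Therefore /s/ is basic and [ʃ] is derived by palatalization before a front vowel (/s/ becomes palato-alveolar [ʃ] before a front vowel).
The underlying form of 'salt' is therefore /vɛvɔs/.

/vɛvɔs/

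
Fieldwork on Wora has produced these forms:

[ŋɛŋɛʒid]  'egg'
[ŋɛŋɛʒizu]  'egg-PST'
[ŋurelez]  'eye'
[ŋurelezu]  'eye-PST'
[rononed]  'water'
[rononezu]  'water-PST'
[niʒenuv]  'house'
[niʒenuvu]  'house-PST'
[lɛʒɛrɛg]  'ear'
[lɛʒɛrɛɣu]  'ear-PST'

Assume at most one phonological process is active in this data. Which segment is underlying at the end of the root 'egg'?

/d/

The root 'egg' surfaces as [ŋɛŋɛʒid] and [ŋɛŋɛʒizu], with a stem-final [d] ~ [z] alternation.
The stem 'eye' ([ŋurelez], [ŋurelezu]) shows [z] unchanged in both environments, so [z] cannot be basic with [d] derived in isolation.
Therefore /d/ is basic and [z] is derived by intervocalic spirantization (voiced stops become fricatives between vowels).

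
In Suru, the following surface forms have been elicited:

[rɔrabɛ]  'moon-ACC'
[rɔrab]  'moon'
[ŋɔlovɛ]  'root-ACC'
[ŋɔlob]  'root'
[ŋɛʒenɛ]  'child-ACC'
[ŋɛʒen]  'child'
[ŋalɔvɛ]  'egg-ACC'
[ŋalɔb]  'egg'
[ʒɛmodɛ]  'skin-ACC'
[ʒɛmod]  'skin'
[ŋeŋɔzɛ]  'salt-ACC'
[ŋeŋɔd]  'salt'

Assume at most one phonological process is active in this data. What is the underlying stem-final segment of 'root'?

/v/

In [ŋɔlovɛ] and [ŋɔlob] the final segment of 'root' alternates: [v] ~ [b].
But 'moon' keeps [b] in both environments ([rɔrabɛ], [rɔrab]), so there is no rule changing /b/ to [v] before the ACC suffix.
Therefore /v/ is basic and [b] is derived by word-final hardening (voiced fricatives become stops word-finally).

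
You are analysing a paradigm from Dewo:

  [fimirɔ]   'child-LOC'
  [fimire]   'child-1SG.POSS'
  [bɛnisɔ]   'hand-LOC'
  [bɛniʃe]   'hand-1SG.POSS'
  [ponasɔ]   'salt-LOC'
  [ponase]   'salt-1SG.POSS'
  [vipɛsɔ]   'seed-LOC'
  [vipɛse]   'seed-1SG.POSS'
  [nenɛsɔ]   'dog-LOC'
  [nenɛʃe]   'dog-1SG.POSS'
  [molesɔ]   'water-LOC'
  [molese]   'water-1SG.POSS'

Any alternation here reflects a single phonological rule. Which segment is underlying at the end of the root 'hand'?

/ʃ/

In [bɛnisɔ] and [bɛniʃe] the final segment of 'hand' alternates: [s] ~ [ʃ].
The stem 'seed' ([vipɛsɔ], [vipɛse]) shows [s] unchanged in both environments, so [s] cannot be basic with [ʃ] derived before the 1SG.POSS suffix.
Therefore /ʃ/ is basic and [s] is derived by depalatalization (palato-alveolar /ʃ/ becomes [s] when no front vowel follows).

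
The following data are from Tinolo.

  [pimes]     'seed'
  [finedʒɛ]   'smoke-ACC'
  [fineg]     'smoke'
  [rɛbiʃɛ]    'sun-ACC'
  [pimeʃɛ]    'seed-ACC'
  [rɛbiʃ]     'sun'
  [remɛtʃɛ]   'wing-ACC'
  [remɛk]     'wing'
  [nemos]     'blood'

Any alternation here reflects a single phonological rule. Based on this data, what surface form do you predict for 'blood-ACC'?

The root 'seed' surfaces as [pimes] and [pimeʃɛ], with a stem-final [s] ~ [ʃ] alternation.
The stem 'sun' ([rɛbiʃ], [rɛbiʃɛ]) shows [ʃ] unchanged in both environments, so [ʃ] cannot be basic with [s] derived in isolation.
So /s/ is underlying, and a rule of palatalization before a front vowel — /k/, /g/ and /s/ become palato-alveolar [tʃ], [dʒ] and [ʃ] before a front vowel — gives [ʃ].
The one attested form of 'blood', [nemos], shows underlying /nemos/. Applying the same rule before a front vowel gives [nemoʃɛ].

[nemoʃɛ]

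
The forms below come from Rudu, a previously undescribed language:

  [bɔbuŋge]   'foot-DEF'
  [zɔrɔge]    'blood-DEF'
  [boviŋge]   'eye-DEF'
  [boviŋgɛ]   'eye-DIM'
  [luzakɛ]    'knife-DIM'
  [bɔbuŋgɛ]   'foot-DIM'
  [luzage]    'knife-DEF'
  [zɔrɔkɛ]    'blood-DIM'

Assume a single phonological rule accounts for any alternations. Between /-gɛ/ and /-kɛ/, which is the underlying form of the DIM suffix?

The DIM morpheme has two allomorphs, [-gɛ] and [-kɛ].
The DEF suffix, which begins with [g], is invariant after every stem; so [g] is not altered by any rule here.
So the underlying form is /-kɛ/, and voiceless stops become voiced after a nasal.

/-kɛ/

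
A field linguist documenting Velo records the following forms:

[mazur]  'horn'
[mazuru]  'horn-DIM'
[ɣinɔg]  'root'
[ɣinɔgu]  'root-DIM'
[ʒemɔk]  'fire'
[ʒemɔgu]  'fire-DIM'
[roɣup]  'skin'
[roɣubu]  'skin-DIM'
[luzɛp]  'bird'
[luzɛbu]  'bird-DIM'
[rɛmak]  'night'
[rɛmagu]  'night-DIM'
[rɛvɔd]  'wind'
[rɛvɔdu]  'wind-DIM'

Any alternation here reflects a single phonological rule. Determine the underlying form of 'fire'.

In [ʒemɔk] and [ʒemɔgu] the final segment of 'fire' alternates: [k] ~ [g].
But 'root' keeps [g] in both environments ([ɣinɔg], [ɣinɔgu]), so there is no rule changing /g/ to [k] in isolation.
Therefore /k/ is basic and [g] is derived by intervocalic voicing (voiceless stops become voiced between vowels).

/ʒemɔk/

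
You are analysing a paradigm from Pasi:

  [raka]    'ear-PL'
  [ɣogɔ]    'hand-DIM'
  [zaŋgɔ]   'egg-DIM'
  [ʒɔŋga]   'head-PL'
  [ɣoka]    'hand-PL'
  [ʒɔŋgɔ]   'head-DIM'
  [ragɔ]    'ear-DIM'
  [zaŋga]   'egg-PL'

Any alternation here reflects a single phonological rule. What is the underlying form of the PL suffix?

/-ka/

The PL suffix surfaces as [-ga] and [-ka], depending on the final segment of the stem.
The DIM suffix, which begins with [g], is invariant after every stem; so [g] is not altered by any rule here.
The PL suffix is therefore /-ka/ underlyingly, with post-nasal voicing: voiceless stops become voiced after a nasal.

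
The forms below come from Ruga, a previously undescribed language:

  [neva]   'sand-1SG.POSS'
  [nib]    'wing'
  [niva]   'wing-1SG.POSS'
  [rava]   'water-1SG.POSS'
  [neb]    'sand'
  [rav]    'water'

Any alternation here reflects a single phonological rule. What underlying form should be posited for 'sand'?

/neb/

'sand' shows [b] ~ [v] at the end of the stem ([neb] vs [neva]).
If /v/ were underlying and a rule turned it into [b] in isolation, 'water' would also alternate; but it has [v] in both [rav] and [rava].
Therefore /b/ is basic and [v] is derived by intervocalic spirantization (voiced stops become fricatives between vowels).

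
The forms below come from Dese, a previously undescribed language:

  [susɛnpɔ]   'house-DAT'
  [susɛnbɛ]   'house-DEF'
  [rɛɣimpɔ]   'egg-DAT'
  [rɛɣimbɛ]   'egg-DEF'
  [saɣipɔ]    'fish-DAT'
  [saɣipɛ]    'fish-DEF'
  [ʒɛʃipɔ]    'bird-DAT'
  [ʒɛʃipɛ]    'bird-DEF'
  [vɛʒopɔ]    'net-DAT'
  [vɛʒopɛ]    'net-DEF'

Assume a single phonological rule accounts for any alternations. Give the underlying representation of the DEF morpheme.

/-bɛ/

The DEF suffix surfaces as [-bɛ] and [-pɛ], depending on the final segment of the stem.
The DAT suffix, which begins with [p], is invariant after every stem; so [p] is not altered by any rule here.
So the underlying form is /-bɛ/, and voiced stops become voiceless after a vowel.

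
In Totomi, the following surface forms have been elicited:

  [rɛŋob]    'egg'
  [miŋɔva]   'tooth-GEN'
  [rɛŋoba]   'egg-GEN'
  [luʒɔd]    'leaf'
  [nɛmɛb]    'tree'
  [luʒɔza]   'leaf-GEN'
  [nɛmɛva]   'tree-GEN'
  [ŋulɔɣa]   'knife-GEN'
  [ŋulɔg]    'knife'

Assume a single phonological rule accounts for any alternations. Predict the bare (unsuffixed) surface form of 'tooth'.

The root 'tree' surfaces as [nɛmɛb] and [nɛmɛva], with a stem-final [b] ~ [v] alternation.
But 'egg' keeps [b] in both environments ([rɛŋob], [rɛŋoba]), so there is no rule changing /b/ to [v] before the GEN suffix.
Therefore /v/ is basic and [b] is derived by word-final hardening (voiced fricatives become stops word-finally).
The one attested form of 'tooth', [miŋɔva], shows underlying /miŋɔv/. Applying the same rule word-finally gives [miŋɔb].

[miŋɔb]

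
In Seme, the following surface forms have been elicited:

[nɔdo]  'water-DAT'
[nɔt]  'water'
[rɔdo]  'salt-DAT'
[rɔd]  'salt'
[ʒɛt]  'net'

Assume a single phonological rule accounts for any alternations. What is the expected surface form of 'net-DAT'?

[ʒɛdo]

In [nɔdo] and [nɔt] the final segment of 'water' alternates: [d] ~ [t].
If /d/ were underlying and a rule turned it into [t] in isolation, 'salt' would also alternate; but it has [d] in both [rɔdo] and [rɔd].
The alternation reflects intervocalic voicing: voiceless stops become voiced between vowels. /t/ is underlying.
From [ʒɛt] the stem 'net' is /ʒɛt/; between vowels this yields [ʒɛdo].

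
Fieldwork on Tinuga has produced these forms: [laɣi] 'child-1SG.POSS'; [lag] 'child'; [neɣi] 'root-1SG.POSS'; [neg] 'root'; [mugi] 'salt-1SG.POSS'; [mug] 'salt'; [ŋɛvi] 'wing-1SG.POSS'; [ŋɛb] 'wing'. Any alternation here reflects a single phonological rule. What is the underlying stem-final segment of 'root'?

The stem for 'root' ends in [ɣ] in [neɣi] but [g] in [neg].
Compare 'salt', with invariant [g] in [mugi] and [mug]: an analysis with underlying /g/ and a rule producing [ɣ] before the 1SG.POSS suffix would wrongly predict alternation here too.
So /ɣ/ is underlying, and a rule of word-final hardening — voiced fricatives become stops word-finally — gives [g].

/ɣ/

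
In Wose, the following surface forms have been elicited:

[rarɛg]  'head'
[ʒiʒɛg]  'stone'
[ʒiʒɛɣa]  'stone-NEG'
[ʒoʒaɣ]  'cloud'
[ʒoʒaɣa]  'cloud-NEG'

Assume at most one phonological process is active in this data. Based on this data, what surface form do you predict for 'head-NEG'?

'stone' shows [g] ~ [ɣ] at the end of the stem ([ʒiʒɛg] vs [ʒiʒɛɣa]).
If /ɣ/ were underlying and a rule turned it into [g] in isolation, 'cloud' would also alternate; but it has [ɣ] in both [ʒoʒaɣ] and [ʒoʒaɣa].
So /g/ is underlying, and a rule of intervocalic spirantization — voiced stops become fricatives between vowels — gives [ɣ].
The one attested form of 'head', [rarɛg], shows underlying /rarɛg/. Applying the same rule between vowels gives [rarɛɣa].

[rarɛɣa]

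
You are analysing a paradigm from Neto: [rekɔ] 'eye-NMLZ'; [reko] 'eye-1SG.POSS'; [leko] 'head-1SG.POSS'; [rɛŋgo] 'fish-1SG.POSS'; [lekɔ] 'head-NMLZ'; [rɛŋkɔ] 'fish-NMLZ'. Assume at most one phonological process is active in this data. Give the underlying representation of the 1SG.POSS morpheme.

/-go/

The 1SG.POSS morpheme has two allomorphs, [-go] and [-ko].
The NMLZ suffix, which begins with [k], is invariant after every stem; so [k] is not altered by any rule here.
The 1SG.POSS suffix is therefore /-go/ underlyingly, with post-vocalic devoicing: voiced stops become voiceless after a vowel.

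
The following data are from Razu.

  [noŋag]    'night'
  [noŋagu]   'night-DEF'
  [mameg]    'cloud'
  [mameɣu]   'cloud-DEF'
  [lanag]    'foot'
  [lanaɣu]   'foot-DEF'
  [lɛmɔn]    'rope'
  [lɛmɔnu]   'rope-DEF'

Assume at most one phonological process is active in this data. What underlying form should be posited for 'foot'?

'foot' shows [g] ~ [ɣ] at the end of the stem ([lanag] vs [lanaɣu]).
Compare 'night', with invariant [g] in [noŋag] and [noŋagu]: an analysis with underlying /g/ and a rule producing [ɣ] before the DEF suffix would wrongly predict alternation here too.
So /ɣ/ is underlying, and a rule of word-final hardening — voiced fricatives become stops word-finally — gives [g].
The underlying form of 'foot' is therefore /lanaɣ/.

/lanaɣ/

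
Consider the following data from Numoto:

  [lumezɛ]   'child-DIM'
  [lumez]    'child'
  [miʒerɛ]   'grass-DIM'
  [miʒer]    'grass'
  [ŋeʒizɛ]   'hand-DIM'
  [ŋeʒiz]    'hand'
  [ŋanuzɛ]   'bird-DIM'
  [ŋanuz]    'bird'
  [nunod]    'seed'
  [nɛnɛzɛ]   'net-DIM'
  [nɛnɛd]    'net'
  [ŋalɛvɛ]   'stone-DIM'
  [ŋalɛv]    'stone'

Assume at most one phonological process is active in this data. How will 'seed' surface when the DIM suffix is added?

[nunozɛ]

In [nɛnɛzɛ] and [nɛnɛd] the final segment of 'net' alternates: [z] ~ [d].
If /z/ were underlying and a rule turned it into [d] in isolation, 'child' would also alternate; but it has [z] in both [lumezɛ] and [lumez].
The alternation reflects intervocalic spirantization: voiced stops become fricatives between vowels. /d/ is underlying.
The one attested form of 'seed', [nunod], shows underlying /nunod/. Applying the same rule between vowels gives [nunozɛ].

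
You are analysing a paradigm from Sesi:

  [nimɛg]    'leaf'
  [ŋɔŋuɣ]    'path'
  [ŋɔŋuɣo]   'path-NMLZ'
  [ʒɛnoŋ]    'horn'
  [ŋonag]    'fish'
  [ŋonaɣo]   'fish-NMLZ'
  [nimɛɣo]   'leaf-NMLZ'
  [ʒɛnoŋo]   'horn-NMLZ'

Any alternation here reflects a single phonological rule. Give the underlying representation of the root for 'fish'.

The root 'fish' surfaces as [ŋonaɣo] and [ŋonag], with a stem-final [ɣ] ~ [g] alternation.
The stem 'path' ([ŋɔŋuɣo], [ŋɔŋuɣ]) shows [ɣ] unchanged in both environments, so [ɣ] cannot be basic with [g] derived in isolation.
Therefore /g/ is basic and [ɣ] is derived by intervocalic spirantization (voiced stops become fricatives between vowels).

/ŋonag/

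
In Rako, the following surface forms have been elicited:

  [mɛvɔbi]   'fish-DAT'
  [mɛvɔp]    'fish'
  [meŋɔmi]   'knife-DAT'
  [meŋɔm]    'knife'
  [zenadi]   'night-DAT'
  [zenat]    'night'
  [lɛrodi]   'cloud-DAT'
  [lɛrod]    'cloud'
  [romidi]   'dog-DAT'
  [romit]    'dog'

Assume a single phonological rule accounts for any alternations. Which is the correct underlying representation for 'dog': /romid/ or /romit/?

In [romidi] and [romit] the final segment of 'dog' alternates: [d] ~ [t].
But 'cloud' keeps [d] in both environments ([lɛrodi], [lɛrod]), so there is no rule changing /d/ to [t] in isolation.
Therefore /t/ is basic and [d] is derived by intervocalic voicing (voiceless stops become voiced between vowels).

/romit/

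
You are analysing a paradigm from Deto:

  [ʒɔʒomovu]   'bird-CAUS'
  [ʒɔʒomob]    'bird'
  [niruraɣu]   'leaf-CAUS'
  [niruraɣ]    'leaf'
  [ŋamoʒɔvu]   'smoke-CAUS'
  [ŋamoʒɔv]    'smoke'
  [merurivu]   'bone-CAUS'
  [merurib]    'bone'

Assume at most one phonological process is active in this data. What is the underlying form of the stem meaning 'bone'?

In [merurivu] and [merurib] the final segment of 'bone' alternates: [v] ~ [b].
If /v/ were underlying and a rule turned it into [b] in isolation, 'smoke' would also alternate; but it has [v] in both [ŋamoʒɔvu] and [ŋamoʒɔv].
So /b/ is underlying, and a rule of intervocalic spirantization — voiced stops become fricatives between vowels — gives [v].
Hence 'bone' is /merurib/ underlyingly.

/merurib/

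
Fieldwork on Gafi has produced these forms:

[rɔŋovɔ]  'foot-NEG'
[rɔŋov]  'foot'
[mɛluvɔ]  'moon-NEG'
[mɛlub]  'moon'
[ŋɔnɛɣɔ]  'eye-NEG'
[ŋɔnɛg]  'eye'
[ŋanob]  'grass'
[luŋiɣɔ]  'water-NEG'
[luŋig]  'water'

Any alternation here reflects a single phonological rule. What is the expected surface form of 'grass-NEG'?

The root 'moon' surfaces as [mɛluvɔ] and [mɛlub], with a stem-final [v] ~ [b] alternation.
If /v/ were underlying and a rule turned it into [b] in isolation, 'foot' would also alternate; but it has [v] in both [rɔŋovɔ] and [rɔŋov].
The alternation reflects intervocalic spirantization: voiced stops become fricatives between vowels. /b/ is underlying.
From [ŋanob] the stem 'grass' is /ŋanob/; between vowels this yields [ŋanovɔ].

[ŋanovɔ]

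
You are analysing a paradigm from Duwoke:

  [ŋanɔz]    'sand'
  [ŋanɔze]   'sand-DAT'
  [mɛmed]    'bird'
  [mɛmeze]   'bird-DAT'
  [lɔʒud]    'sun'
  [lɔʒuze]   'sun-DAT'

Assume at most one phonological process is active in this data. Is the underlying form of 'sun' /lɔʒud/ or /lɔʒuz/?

The stem for 'sun' ends in [d] in [lɔʒud] but [z] in [lɔʒuze].
If /z/ were underlying and a rule turned it into [d] in isolation, 'sand' would also alternate; but it has [z] in both [ŋanɔz] and [ŋanɔze].
Therefore /d/ is basic and [z] is derived by intervocalic spirantization (voiced stops become fricatives between vowels).

/lɔʒud/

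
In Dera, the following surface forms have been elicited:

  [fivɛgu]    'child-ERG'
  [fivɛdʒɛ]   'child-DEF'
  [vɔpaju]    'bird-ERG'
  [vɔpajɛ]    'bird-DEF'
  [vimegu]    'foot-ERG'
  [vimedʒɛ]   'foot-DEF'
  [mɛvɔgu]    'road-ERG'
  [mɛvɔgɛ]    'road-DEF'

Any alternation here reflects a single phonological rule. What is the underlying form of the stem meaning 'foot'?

/vimedʒ/

'foot' shows [g] ~ [dʒ] at the end of the stem ([vimegu] vs [vimedʒɛ]).
But 'road' keeps [g] in both environments ([mɛvɔgu], [mɛvɔgɛ]), so there is no rule changing /g/ to [dʒ] before the DEF suffix.
So /dʒ/ is underlying, and a rule of depalatalization — palato-alveolar /dʒ/ becomes [g] when no front vowel follows — gives [g].
So 'foot' = /vimedʒ/.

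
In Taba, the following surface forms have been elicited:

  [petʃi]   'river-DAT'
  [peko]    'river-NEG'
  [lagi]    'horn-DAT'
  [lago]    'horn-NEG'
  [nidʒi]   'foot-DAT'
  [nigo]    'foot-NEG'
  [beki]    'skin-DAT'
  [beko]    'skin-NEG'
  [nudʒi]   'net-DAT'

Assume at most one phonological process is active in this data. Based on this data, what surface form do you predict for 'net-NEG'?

'foot' shows [dʒ] ~ [g] at the end of the stem ([nidʒi] vs [nigo]).
The stem 'horn' ([lagi], [lago]) shows [g] unchanged in both environments, so [g] cannot be basic with [dʒ] derived before the DAT suffix.
The underlying segment must be /dʒ/; palato-alveolar /tʃ/ and /dʒ/ become [k] and [g] when no front vowel follows, yielding [g] there.
From [nudʒi] the stem 'net' is /nudʒ/; when no front vowel follows this yields [nugo].

[nugo]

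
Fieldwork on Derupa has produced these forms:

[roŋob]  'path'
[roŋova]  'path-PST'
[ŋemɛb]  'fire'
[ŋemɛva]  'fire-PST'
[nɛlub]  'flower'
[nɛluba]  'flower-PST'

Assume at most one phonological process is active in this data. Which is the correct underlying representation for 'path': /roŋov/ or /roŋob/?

/roŋov/

In [roŋob] and [roŋova] the final segment of 'path' alternates: [b] ~ [v].
If /b/ were underlying and a rule turned it into [v] before the PST suffix, 'flower' would also alternate; but it has [b] in both [nɛlub] and [nɛluba].
Therefore /v/ is basic and [b] is derived by word-final hardening (voiced fricatives become stops word-finally).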